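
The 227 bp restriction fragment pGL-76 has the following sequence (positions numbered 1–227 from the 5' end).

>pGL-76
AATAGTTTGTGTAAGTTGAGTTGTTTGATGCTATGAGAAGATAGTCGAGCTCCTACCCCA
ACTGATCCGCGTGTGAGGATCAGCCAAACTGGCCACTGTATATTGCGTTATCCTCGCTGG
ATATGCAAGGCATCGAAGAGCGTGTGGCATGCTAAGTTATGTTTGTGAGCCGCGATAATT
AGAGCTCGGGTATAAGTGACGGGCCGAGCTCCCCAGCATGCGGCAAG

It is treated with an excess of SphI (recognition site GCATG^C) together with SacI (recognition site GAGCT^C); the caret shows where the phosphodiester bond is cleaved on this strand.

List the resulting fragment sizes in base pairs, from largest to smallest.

SphI sites (GCATGC) start at positions 147, 216.
SphI cuts after base 5 of each site (before the last base), so after positions 151, 220.
SacI sites (GAGCTC) start at positions 47, 182, 206.
SacI cuts after base 5 of each site (before the last base), so after positions 51, 186, 210.
Combined cut positions: 51, 151, 186, 210, 220.
Linear molecule, 5 cuts → 6 fragments:
  1–51 → 51 bp
  52–151 → 100 bp
  152–186 → 35 bp
  187–210 → 24 bp
  211–220 → 10 bp
  221–227 → 7 bp
Sorted largest to smallest: 100, 51, 35, 24, 10, 7 bp.

100, 51, 35, 24, 10, 7 bp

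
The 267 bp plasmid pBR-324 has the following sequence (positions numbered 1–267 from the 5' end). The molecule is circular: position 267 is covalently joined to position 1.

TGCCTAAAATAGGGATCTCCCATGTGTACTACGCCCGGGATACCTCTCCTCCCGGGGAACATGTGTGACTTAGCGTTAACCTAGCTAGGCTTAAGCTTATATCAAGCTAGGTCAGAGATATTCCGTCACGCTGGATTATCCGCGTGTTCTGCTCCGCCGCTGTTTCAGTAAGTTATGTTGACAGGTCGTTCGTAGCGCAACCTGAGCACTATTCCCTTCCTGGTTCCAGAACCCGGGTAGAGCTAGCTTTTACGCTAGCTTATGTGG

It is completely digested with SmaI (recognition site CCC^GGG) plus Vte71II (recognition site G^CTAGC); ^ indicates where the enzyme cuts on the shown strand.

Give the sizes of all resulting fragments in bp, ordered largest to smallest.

SmaI sites (CCCGGG) start at positions 34, 51, 232.
SmaI cuts after base 3 of each site, so after positions 36, 53, 234.
Vte71II sites (GCTAGC) start at positions 242, 254.
Vte71II cuts after the first base of each site, so after positions 242, 254.
Combined cut positions: 36, 53, 234, 242, 254.
Circular molecule, 5 cuts → 5 fragments:
  37–53 → 17 bp
  54–234 → 181 bp
  235–242 → 8 bp
  243–254 → 12 bp
  255–267 then 1–36 → 13 + 36 = 49 bp
Sorted largest to smallest: 181, 49, 17, 12, 8 bp.

181, 49, 17, 12, 8 bp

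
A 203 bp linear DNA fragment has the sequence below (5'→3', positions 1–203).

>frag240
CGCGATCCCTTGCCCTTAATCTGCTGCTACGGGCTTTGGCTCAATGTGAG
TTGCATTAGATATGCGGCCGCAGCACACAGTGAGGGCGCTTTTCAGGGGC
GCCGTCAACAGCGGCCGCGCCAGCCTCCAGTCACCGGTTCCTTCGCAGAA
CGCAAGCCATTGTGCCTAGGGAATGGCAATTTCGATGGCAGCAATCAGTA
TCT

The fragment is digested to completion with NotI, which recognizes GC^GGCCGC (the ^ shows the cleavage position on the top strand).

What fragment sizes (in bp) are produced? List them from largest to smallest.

91, 65, 47 bp

NotI sites (GCGGCCGC) start at positions 64, 111.
NotI cuts after base 2 of each site, so after positions 65, 112.
Linear molecule, 2 cuts → 3 fragments:
  1–65 → 65 bp
  66–112 → 47 bp
  113–203 → 91 bp
Sorted largest to smallest: 91, 65, 47 bp.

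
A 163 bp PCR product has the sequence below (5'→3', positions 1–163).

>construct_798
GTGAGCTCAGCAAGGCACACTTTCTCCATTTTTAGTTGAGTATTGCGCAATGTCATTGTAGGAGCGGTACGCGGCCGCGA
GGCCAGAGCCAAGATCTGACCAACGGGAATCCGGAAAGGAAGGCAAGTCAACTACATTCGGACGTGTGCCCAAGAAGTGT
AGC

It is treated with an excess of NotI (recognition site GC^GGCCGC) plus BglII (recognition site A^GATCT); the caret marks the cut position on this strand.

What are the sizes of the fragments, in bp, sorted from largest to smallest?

72, 71, 20 bp

The NotI site (GCGGCCGC) starts at position 71.
NotI cuts after base 2 of each site, so after position 72.
The BglII site (AGATCT) starts at position 92.
BglII cuts after the first base of each site, so after position 92.
Combined cut positions: 72, 92.
Linear molecule, 2 cuts → 3 fragments:
  1–72 → 72 bp
  73–92 → 20 bp
  93–163 → 71 bp
Sorted largest to smallest: 72, 71, 20 bp.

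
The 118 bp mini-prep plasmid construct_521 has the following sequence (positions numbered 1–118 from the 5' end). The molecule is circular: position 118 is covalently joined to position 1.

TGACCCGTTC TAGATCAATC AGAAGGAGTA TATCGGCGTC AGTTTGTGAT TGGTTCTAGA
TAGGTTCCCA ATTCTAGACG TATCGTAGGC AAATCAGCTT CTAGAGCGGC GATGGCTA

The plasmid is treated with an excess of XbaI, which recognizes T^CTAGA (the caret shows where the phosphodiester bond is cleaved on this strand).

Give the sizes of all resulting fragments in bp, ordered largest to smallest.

46, 27, 27, 18 bp

XbaI sites (TCTAGA) start at positions 9, 55, 73, 100.
XbaI cuts after the first base of each site, so after positions 9, 55, 73, 100.
Circular molecule, 4 cuts → 4 fragments:
  10–55 → 46 bp
  56–73 → 18 bp
  74–100 → 27 bp
  101–118 then 1–9 → 18 + 9 = 27 bp
Sorted largest to smallest: 46, 27, 27, 18 bp.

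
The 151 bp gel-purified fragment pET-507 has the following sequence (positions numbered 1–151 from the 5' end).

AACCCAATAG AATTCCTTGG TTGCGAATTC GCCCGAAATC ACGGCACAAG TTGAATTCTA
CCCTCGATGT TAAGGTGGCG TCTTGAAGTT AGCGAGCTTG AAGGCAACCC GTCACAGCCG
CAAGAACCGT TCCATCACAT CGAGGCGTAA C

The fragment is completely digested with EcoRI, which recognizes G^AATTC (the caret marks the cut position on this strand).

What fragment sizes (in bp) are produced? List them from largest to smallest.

EcoRI sites (GAATTC) start at positions 10, 25, 53.
EcoRI cuts after the first base of each site, so after positions 10, 25, 53.
Linear molecule, 3 cuts → 4 fragments:
  1–10 → 10 bp
  11–25 → 15 bp
  26–53 → 28 bp
  54–151 → 98 bp
Sorted largest to smallest: 98, 28, 15, 10 bp.

98, 28, 15, 10 bp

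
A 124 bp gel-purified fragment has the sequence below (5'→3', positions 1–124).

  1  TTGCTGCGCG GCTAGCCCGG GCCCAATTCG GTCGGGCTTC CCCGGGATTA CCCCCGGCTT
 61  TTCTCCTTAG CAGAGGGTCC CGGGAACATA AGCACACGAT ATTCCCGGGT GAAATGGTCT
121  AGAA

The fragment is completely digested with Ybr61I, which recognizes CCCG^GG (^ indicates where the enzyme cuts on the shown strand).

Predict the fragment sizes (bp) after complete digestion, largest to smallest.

38, 25, 25, 19, 17 bp

Ybr61I sites (CCCGGG) start at positions 16, 41, 79, 104.
Ybr61I cuts after base 4 of each site, so after positions 19, 44, 82, 107.
Linear molecule, 4 cuts → 5 fragments:
  1–19 → 19 bp
  20–44 → 25 bp
  45–82 → 38 bp
  83–107 → 25 bp
  108–124 → 17 bp
Sorted largest to smallest: 38, 25, 25, 19, 17 bp.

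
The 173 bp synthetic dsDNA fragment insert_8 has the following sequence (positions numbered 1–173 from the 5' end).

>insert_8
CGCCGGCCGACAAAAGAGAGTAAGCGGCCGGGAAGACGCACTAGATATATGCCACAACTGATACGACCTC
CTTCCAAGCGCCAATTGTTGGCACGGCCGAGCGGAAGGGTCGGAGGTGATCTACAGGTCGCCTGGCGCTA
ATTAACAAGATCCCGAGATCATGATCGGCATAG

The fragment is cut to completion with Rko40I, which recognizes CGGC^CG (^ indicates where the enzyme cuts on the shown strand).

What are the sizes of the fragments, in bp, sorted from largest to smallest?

76, 69, 21, 7 bp

Rko40I sites (CGGCCG) start at positions 4, 25, 94.
Rko40I cuts after base 4 of each site, so after positions 7, 28, 97.
Linear molecule, 3 cuts → 4 fragments:
  1–7 → 7 bp
  8–28 → 21 bp
  29–97 → 69 bp
  98–173 → 76 bp
Sorted largest to smallest: 76, 69, 21, 7 bp.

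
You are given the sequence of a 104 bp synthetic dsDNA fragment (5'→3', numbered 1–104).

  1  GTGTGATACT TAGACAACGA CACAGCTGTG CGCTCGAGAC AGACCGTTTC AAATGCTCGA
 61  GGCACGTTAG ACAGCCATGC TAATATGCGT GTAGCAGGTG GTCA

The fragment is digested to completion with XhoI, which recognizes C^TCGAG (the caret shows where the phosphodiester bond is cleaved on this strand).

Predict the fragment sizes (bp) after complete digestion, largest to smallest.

48, 33, 23 bp

XhoI sites (CTCGAG) start at positions 33, 56.
XhoI cuts after the first base of each site, so after positions 33, 56.
Linear molecule, 2 cuts → 3 fragments:
  1–33 → 33 bp
  34–56 → 23 bp
  57–104 → 48 bp
Sorted largest to smallest: 48, 33, 23 bp.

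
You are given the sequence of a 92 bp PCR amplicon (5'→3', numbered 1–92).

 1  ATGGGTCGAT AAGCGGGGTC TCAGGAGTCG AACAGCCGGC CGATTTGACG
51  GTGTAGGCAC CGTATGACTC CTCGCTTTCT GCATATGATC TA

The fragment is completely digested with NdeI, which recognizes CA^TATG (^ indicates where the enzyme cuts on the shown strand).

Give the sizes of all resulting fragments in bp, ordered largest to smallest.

The NdeI site (CATATG) starts at position 82.
NdeI cuts after base 2 of each site, so after position 83.
Linear molecule, 1 cut → 2 fragments:
  1–83 → 83 bp
  84–92 → 9 bp
Sorted largest to smallest: 83, 9 bp.

83, 9 bp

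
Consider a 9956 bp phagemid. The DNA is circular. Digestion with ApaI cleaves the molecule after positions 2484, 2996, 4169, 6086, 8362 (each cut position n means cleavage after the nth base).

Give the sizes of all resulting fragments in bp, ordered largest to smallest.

4078, 2276, 1917, 1173, 512 bp

Circular molecule, 5 cuts → 5 fragments:
  2996 − 2484 = 512 bp
  4169 − 2996 = 1173 bp
  6086 − 4169 = 1917 bp
  8362 − 6086 = 2276 bp
  wrap: 9956 − 8362 + 2484 = 4078 bp
Sorted largest to smallest: 4078, 2276, 1917, 1173, 512 bp.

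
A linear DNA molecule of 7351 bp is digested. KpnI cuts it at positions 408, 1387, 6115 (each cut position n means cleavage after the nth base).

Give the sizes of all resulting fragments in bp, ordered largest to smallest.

Linear molecule, 3 cuts → 4 fragments:
  408 − 0 = 408 bp
  1387 − 408 = 979 bp
  6115 − 1387 = 4728 bp
  7351 − 6115 = 1236 bp
Sorted largest to smallest: 4728, 1236, 979, 408 bp.

4728, 1236, 979, 408 bp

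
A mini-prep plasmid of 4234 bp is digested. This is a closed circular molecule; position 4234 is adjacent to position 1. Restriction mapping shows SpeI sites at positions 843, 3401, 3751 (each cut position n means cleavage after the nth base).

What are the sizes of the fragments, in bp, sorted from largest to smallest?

2558, 1326, 350 bp

Circular molecule, 3 cuts → 3 fragments:
  3401 − 843 = 2558 bp
  3751 − 3401 = 350 bp
  wrap: 4234 − 3751 + 843 = 1326 bp
Sorted largest to smallest: 2558, 1326, 350 bp.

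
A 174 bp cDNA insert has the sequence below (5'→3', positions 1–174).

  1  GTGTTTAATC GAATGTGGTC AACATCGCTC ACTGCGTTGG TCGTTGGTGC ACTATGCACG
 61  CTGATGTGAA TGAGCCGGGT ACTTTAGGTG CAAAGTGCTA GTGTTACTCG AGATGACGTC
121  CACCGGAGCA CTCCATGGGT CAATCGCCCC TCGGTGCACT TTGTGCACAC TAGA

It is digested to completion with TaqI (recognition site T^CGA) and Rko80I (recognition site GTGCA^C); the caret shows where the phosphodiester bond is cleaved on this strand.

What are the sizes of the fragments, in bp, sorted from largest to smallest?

57, 50, 42, 9, 9, 7 bp

TaqI sites (TCGA) start at positions 9, 108.
TaqI cuts after the first base of each site, so after positions 9, 108.
Rko80I sites (GTGCAC) start at positions 47, 154, 163.
Rko80I cuts after base 5 of each site (before the last base), so after positions 51, 158, 167.
Combined cut positions: 9, 51, 108, 158, 167.
Linear molecule, 5 cuts → 6 fragments:
  1–9 → 9 bp
  10–51 → 42 bp
  52–108 → 57 bp
  109–158 → 50 bp
  159–167 → 9 bp
  168–174 → 7 bp
Sorted largest to smallest: 57, 50, 42, 9, 9, 7 bp.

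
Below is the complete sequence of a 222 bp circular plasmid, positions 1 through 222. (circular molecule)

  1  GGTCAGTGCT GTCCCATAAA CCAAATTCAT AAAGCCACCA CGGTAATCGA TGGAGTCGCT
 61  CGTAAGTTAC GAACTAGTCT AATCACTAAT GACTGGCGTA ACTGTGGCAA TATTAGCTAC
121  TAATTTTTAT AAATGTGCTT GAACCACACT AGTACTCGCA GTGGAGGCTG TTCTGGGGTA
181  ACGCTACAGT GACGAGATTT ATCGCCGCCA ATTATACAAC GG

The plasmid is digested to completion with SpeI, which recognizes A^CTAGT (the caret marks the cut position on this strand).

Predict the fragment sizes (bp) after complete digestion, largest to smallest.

147, 75 bp

SpeI sites (ACTAGT) start at positions 73, 148.
SpeI cuts after the first base of each site, so after positions 73, 148.
Circular molecule, 2 cuts → 2 fragments:
  74–148 → 75 bp
  149–222 then 1–73 → 74 + 73 = 147 bp
Sorted largest to smallest: 147, 75 bp.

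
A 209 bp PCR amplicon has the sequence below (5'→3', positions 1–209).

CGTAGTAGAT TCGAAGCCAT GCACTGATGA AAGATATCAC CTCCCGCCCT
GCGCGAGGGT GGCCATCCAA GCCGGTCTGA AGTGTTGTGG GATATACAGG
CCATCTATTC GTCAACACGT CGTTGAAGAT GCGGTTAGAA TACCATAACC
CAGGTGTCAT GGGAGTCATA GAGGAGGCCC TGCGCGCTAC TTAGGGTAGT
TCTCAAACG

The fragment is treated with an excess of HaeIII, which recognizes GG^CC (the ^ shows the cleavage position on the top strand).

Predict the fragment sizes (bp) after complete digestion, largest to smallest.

HaeIII sites (GGCC) start at positions 61, 99, 176.
HaeIII cuts after base 2 of each site, so after positions 62, 100, 177.
Linear molecule, 3 cuts → 4 fragments:
  1–62 → 62 bp
  63–100 → 38 bp
  101–177 → 77 bp
  178–209 → 32 bp
Sorted largest to smallest: 77, 62, 38, 32 bp.

77, 62, 38, 32 bp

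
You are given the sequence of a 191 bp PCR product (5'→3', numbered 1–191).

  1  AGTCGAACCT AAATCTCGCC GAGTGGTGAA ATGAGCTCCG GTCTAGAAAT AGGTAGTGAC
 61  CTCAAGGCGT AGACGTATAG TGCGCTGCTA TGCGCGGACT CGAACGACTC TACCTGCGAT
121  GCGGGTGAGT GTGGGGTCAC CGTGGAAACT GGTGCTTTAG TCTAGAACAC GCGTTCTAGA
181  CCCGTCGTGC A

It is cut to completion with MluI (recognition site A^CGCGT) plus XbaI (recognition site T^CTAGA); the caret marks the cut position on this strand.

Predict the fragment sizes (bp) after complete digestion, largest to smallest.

The MluI site (ACGCGT) starts at position 169.
MluI cuts after the first base of each site, so after position 169.
XbaI sites (TCTAGA) start at positions 42, 161, 175.
XbaI cuts after the first base of each site, so after positions 42, 161, 175.
Combined cut positions: 42, 161, 169, 175.
Linear molecule, 4 cuts → 5 fragments:
  1–42 → 42 bp
  43–161 → 119 bp
  162–169 → 8 bp
  170–175 → 6 bp
  176–191 → 16 bp
Sorted largest to smallest: 119, 42, 16, 8, 6 bp.

119, 42, 16, 8, 6 bp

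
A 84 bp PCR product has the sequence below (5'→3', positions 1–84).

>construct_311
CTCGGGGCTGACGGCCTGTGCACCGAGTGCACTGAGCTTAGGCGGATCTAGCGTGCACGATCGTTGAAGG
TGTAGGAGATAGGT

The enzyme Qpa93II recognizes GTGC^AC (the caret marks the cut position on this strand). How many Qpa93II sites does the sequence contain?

3

GTGCAC occurs starting at positions 18, 27, 53.
Qpa93II cuts at 3 sites.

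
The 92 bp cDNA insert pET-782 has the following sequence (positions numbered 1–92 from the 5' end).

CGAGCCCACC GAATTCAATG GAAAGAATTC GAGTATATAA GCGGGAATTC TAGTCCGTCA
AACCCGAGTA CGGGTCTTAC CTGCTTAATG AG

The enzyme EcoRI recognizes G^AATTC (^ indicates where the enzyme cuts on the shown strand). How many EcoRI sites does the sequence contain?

3

GAATTC occurs starting at positions 11, 25, 45.
EcoRI cuts at 3 sites.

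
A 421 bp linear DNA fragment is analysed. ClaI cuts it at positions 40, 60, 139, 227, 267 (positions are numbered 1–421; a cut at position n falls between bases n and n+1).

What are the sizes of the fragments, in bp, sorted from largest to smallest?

Linear molecule, 5 cuts → 6 fragments:
  40 − 0 = 40 bp
  60 − 40 = 20 bp
  139 − 60 = 79 bp
  227 − 139 = 88 bp
  267 − 227 = 40 bp
  421 − 267 = 154 bp
Sorted largest to smallest: 154, 88, 79, 40, 40, 20 bp.

154, 88, 79, 40, 40, 20 bp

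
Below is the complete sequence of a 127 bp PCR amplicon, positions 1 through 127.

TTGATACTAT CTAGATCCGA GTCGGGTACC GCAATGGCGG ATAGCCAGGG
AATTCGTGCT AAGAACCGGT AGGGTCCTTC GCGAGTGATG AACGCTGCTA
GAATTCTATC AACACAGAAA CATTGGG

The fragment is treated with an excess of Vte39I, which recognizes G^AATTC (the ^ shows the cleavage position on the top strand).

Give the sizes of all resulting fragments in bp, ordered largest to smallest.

51, 50, 26 bp

Vte39I sites (GAATTC) start at positions 50, 101.
Vte39I cuts after the first base of each site, so after positions 50, 101.
Linear molecule, 2 cuts → 3 fragments:
  1–50 → 50 bp
  51–101 → 51 bp
  102–127 → 26 bp
Sorted largest to smallest: 51, 50, 26 bp.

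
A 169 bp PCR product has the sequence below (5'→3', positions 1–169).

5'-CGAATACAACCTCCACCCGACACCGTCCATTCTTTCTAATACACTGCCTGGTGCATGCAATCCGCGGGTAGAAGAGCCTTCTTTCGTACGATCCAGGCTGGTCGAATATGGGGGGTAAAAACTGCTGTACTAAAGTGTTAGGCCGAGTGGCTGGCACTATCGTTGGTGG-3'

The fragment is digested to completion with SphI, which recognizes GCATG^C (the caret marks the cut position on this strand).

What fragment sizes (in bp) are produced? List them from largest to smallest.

112, 57 bp

The SphI site (GCATGC) starts at position 53.
SphI cuts after base 5 of each site (before the last base), so after position 57.
Linear molecule, 1 cut → 2 fragments:
  1–57 → 57 bp
  58–169 → 112 bp
Sorted largest to smallest: 112, 57 bp.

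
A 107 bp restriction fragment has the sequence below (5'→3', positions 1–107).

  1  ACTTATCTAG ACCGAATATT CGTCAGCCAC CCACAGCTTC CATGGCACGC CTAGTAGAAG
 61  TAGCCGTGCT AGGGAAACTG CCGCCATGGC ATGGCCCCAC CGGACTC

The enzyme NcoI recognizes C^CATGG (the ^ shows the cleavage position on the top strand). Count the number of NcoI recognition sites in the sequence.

2

CCATGG occurs starting at positions 40, 84.
NcoI cuts at 2 sites.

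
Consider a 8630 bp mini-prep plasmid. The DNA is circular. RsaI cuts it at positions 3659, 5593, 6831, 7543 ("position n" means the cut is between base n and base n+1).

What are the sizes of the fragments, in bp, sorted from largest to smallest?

4746, 1934, 1238, 712 bp

Circular molecule, 4 cuts → 4 fragments:
  5593 − 3659 = 1934 bp
  6831 − 5593 = 1238 bp
  7543 − 6831 = 712 bp
  wrap: 8630 − 7543 + 3659 = 4746 bp
Sorted largest to smallest: 4746, 1934, 1238, 712 bp.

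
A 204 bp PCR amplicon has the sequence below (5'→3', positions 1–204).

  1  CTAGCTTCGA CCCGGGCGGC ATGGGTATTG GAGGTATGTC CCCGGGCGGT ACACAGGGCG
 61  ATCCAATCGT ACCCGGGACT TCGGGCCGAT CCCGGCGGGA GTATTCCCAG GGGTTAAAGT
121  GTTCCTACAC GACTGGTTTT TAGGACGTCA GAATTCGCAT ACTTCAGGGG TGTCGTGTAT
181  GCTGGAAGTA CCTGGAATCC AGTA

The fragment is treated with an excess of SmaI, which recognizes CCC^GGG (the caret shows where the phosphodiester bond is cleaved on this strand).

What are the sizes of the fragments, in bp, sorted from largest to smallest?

130, 31, 30, 13 bp

SmaI sites (CCCGGG) start at positions 11, 41, 72.
SmaI cuts after base 3 of each site, so after positions 13, 43, 74.
Linear molecule, 3 cuts → 4 fragments:
  1–13 → 13 bp
  14–43 → 30 bp
  44–74 → 31 bp
  75–204 → 130 bp
Sorted largest to smallest: 130, 31, 30, 13 bp.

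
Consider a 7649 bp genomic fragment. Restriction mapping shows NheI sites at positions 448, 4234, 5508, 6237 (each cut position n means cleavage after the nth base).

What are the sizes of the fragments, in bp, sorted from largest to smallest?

3786, 1412, 1274, 729, 448 bp

Linear molecule, 4 cuts → 5 fragments:
  448 − 0 = 448 bp
  4234 − 448 = 3786 bp
  5508 − 4234 = 1274 bp
  6237 − 5508 = 729 bp
  7649 − 6237 = 1412 bp
Sorted largest to smallest: 3786, 1412, 1274, 729, 448 bp.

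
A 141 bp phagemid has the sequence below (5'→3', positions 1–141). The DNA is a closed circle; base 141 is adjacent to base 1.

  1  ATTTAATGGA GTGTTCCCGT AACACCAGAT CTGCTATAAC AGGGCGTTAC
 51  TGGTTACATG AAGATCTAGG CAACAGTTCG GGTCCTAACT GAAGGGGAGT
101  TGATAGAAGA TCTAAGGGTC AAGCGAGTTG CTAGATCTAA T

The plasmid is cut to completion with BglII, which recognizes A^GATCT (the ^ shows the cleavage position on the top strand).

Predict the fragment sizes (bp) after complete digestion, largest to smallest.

BglII sites (AGATCT) start at positions 27, 62, 108, 133.
BglII cuts after the first base of each site, so after positions 27, 62, 108, 133.
Circular molecule, 4 cuts → 4 fragments:
  28–62 → 35 bp
  63–108 → 46 bp
  109–133 → 25 bp
  134–141 then 1–27 → 8 + 27 = 35 bp
Sorted largest to smallest: 46, 35, 35, 25 bp.

46, 35, 35, 25 bp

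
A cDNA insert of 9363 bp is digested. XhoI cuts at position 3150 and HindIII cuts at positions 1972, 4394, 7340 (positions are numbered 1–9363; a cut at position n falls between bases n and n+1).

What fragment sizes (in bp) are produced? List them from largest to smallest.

2946, 2023, 1972, 1244, 1178 bp

Combined cut positions (sorted): 1972, 3150, 4394, 7340.
Linear molecule, 4 cuts → 5 fragments:
  1972 − 0 = 1972 bp
  3150 − 1972 = 1178 bp
  4394 − 3150 = 1244 bp
  7340 − 4394 = 2946 bp
  9363 − 7340 = 2023 bp
Sorted largest to smallest: 2946, 2023, 1972, 1244, 1178 bp.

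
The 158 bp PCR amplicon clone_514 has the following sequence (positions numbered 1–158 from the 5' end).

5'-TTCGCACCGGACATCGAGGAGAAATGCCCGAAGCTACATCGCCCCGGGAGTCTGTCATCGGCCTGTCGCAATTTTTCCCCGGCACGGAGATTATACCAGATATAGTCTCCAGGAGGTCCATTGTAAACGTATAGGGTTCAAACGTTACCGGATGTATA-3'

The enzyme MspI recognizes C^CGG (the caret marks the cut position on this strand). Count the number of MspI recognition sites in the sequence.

4

CCGG occurs starting at positions 7, 44, 79, 148.
MspI cuts at 4 sites.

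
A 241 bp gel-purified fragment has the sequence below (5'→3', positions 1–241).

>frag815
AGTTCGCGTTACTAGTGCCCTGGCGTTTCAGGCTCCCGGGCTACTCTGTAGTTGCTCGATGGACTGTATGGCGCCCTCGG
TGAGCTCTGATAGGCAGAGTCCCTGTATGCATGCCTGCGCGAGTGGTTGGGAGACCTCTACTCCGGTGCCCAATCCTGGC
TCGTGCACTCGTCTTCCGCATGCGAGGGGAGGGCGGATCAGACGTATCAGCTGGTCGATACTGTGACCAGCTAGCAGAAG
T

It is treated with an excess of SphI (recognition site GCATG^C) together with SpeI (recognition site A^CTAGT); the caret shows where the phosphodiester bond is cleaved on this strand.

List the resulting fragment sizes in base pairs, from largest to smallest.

102, 69, 59, 11 bp

SphI sites (GCATGC) start at positions 109, 178.
SphI cuts after base 5 of each site (before the last base), so after positions 113, 182.
The SpeI site (ACTAGT) starts at position 11.
SpeI cuts after the first base of each site, so after position 11.
Combined cut positions: 11, 113, 182.
Linear molecule, 3 cuts → 4 fragments:
  1–11 → 11 bp
  12–113 → 102 bp
  114–182 → 69 bp
  183–241 → 59 bp
Sorted largest to smallest: 102, 69, 59, 11 bp.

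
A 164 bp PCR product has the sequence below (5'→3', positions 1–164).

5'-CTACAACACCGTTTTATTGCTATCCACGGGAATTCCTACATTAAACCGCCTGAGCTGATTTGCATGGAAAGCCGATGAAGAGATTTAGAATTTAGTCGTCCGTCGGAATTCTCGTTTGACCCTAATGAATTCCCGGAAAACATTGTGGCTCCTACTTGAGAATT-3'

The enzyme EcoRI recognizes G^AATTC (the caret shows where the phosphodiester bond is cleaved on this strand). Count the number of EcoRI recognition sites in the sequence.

3

GAATTC occurs starting at positions 30, 106, 127.
EcoRI cuts at 3 sites.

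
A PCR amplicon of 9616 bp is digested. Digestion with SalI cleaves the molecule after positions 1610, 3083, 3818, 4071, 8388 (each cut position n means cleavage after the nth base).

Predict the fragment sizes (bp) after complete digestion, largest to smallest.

4317, 1610, 1473, 1228, 735, 253 bp

Linear molecule, 5 cuts → 6 fragments:
  1610 − 0 = 1610 bp
  3083 − 1610 = 1473 bp
  3818 − 3083 = 735 bp
  4071 − 3818 = 253 bp
  8388 − 4071 = 4317 bp
  9616 − 8388 = 1228 bp
Sorted largest to smallest: 4317, 1610, 1473, 1228, 735, 253 bp.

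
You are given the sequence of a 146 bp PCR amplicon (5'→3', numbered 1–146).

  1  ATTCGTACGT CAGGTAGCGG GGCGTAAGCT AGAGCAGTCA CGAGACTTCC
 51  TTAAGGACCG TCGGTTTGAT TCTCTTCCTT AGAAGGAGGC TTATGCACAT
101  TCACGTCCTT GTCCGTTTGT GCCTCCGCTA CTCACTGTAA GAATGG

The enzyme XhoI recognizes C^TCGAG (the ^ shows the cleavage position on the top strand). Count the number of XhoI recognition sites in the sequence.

0

No occurrence of CTCGAG is present in the sequence.
XhoI does not cut: 0 sites.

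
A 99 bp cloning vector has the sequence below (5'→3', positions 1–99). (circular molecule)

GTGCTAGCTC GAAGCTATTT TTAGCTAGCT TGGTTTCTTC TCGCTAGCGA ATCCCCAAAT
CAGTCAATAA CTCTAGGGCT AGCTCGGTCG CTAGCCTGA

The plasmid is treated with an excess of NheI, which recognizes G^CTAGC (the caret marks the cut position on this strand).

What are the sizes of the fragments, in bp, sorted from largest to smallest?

NheI sites (GCTAGC) start at positions 3, 24, 43, 78, 90.
NheI cuts after the first base of each site, so after positions 3, 24, 43, 78, 90.
Circular molecule, 5 cuts → 5 fragments:
  4–24 → 21 bp
  25–43 → 19 bp
  44–78 → 35 bp
  79–90 → 12 bp
  91–99 then 1–3 → 9 + 3 = 12 bp
Sorted largest to smallest: 35, 21, 19, 12, 12 bp.

35, 21, 19, 12, 12 bp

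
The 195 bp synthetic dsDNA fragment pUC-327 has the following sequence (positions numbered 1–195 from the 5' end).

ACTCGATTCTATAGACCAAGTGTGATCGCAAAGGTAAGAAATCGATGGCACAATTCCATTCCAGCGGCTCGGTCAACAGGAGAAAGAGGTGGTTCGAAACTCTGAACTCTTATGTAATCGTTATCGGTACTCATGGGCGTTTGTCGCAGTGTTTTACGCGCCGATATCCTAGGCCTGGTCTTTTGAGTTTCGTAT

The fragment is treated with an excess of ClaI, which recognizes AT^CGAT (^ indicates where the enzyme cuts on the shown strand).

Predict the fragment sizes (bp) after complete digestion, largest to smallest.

153, 42 bp

The ClaI site (ATCGAT) starts at position 41.
ClaI cuts after base 2 of each site, so after position 42.
Linear molecule, 1 cut → 2 fragments:
  1–42 → 42 bp
  43–195 → 153 bp
Sorted largest to smallest: 153, 42 bp.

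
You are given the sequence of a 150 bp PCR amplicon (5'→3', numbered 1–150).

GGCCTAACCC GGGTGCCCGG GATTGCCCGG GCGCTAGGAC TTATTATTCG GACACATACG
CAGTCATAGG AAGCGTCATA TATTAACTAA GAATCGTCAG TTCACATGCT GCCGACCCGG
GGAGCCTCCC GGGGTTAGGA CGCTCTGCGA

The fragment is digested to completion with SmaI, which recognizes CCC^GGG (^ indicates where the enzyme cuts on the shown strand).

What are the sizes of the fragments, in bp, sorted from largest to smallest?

SmaI sites (CCCGGG) start at positions 8, 16, 26, 116, 128.
SmaI cuts after base 3 of each site, so after positions 10, 18, 28, 118, 130.
Linear molecule, 5 cuts → 6 fragments:
  1–10 → 10 bp
  11–18 → 8 bp
  19–28 → 10 bp
  29–118 → 90 bp
  119–130 → 12 bp
  131–150 → 20 bp
Sorted largest to smallest: 90, 20, 12, 10, 10, 8 bp.

90, 20, 12, 10, 10, 8 bp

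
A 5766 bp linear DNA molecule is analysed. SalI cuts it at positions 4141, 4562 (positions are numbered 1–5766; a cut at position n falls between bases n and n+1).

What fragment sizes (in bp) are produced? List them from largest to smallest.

4141, 1204, 421 bp

Linear molecule, 2 cuts → 3 fragments:
  4141 − 0 = 4141 bp
  4562 − 4141 = 421 bp
  5766 − 4562 = 1204 bp
Sorted largest to smallest: 4141, 1204, 421 bp.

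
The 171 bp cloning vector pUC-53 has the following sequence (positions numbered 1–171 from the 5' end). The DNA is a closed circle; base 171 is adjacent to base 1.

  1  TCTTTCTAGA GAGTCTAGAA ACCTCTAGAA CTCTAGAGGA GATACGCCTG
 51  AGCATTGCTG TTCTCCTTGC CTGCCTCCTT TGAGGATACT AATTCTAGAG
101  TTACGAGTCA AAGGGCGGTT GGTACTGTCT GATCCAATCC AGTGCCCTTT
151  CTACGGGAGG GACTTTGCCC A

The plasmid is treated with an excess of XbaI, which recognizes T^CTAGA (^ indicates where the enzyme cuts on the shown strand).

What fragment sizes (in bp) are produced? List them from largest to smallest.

XbaI sites (TCTAGA) start at positions 5, 14, 24, 32, 94.
XbaI cuts after the first base of each site, so after positions 5, 14, 24, 32, 94.
Circular molecule, 5 cuts → 5 fragments:
  6–14 → 9 bp
  15–24 → 10 bp
  25–32 → 8 bp
  33–94 → 62 bp
  95–171 then 1–5 → 77 + 5 = 82 bp
Sorted largest to smallest: 82, 62, 10, 9, 8 bp.

82, 62, 10, 9, 8 bp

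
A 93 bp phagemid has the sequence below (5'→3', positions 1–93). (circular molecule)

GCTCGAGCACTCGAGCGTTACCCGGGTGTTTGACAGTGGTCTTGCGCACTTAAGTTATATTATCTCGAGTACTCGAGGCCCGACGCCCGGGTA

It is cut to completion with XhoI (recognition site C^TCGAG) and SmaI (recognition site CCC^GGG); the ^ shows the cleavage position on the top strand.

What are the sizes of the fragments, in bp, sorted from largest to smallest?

XhoI sites (CTCGAG) start at positions 2, 10, 64, 72.
XhoI cuts after the first base of each site, so after positions 2, 10, 64, 72.
SmaI sites (CCCGGG) start at positions 21, 86.
SmaI cuts after base 3 of each site, so after positions 23, 88.
Combined cut positions: 2, 10, 23, 64, 72, 88.
Circular molecule, 6 cuts → 6 fragments:
  3–10 → 8 bp
  11–23 → 13 bp
  24–64 → 41 bp
  65–72 → 8 bp
  73–88 → 16 bp
  89–93 then 1–2 → 5 + 2 = 7 bp
Sorted largest to smallest: 41, 16, 13, 8, 8, 7 bp.

41, 16, 13, 8, 8, 7 bp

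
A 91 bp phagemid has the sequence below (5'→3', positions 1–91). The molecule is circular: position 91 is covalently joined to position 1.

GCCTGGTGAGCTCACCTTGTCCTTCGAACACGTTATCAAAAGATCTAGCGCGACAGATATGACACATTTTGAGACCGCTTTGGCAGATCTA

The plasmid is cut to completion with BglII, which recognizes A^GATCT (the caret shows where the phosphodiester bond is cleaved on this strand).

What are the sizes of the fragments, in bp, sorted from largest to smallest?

BglII sites (AGATCT) start at positions 41, 85.
BglII cuts after the first base of each site, so after positions 41, 85.
Circular molecule, 2 cuts → 2 fragments:
  42–85 → 44 bp
  86–91 then 1–41 → 6 + 41 = 47 bp
Sorted largest to smallest: 47, 44 bp.

47, 44 bp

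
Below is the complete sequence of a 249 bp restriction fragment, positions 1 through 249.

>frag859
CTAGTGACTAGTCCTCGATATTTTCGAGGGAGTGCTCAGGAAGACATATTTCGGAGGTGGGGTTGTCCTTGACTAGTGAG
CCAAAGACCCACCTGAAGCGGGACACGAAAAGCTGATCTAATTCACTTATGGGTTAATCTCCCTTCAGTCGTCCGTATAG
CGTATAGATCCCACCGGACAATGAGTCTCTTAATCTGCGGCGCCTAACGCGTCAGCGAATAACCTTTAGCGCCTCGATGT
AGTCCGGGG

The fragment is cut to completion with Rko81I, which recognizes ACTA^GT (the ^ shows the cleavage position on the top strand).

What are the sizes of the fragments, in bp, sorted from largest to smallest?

174, 65, 10 bp

Rko81I sites (ACTAGT) start at positions 7, 72.
Rko81I cuts after base 4 of each site, so after positions 10, 75.
Linear molecule, 2 cuts → 3 fragments:
  1–10 → 10 bp
  11–75 → 65 bp
  76–249 → 174 bp
Sorted largest to smallest: 174, 65, 10 bp.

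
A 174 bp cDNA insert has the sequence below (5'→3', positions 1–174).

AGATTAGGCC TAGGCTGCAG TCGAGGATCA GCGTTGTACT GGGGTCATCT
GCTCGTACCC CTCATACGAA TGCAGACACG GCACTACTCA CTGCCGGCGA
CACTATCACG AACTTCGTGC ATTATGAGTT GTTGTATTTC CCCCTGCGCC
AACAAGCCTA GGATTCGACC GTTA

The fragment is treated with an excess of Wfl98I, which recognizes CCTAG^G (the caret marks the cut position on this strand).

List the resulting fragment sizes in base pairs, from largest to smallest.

Wfl98I sites (CCTAGG) start at positions 9, 157.
Wfl98I cuts after base 5 of each site (before the last base), so after positions 13, 161.
Linear molecule, 2 cuts → 3 fragments:
  1–13 → 13 bp
  14–161 → 148 bp
  162–174 → 13 bp
Sorted largest to smallest: 148, 13, 13 bp.

148, 13, 13 bp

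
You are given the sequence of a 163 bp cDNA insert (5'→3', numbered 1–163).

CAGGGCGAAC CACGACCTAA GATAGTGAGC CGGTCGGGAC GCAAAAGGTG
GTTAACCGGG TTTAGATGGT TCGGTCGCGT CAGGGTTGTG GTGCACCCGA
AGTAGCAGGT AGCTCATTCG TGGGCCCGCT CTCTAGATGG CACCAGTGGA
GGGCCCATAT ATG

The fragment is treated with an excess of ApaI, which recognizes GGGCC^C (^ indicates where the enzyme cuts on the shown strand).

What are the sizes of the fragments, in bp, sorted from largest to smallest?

126, 29, 8 bp

ApaI sites (GGGCCC) start at positions 122, 151.
ApaI cuts after base 5 of each site (before the last base), so after positions 126, 155.
Linear molecule, 2 cuts → 3 fragments:
  1–126 → 126 bp
  127–155 → 29 bp
  156–163 → 8 bp
Sorted largest to smallest: 126, 29, 8 bp.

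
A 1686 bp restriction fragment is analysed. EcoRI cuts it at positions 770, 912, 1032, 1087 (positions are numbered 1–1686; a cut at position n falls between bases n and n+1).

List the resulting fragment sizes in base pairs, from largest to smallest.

Linear molecule, 4 cuts → 5 fragments:
  770 − 0 = 770 bp
  912 − 770 = 142 bp
  1032 − 912 = 120 bp
  1087 − 1032 = 55 bp
  1686 − 1087 = 599 bp
Sorted largest to smallest: 770, 599, 142, 120, 55 bp.

770, 599, 142, 120, 55 bp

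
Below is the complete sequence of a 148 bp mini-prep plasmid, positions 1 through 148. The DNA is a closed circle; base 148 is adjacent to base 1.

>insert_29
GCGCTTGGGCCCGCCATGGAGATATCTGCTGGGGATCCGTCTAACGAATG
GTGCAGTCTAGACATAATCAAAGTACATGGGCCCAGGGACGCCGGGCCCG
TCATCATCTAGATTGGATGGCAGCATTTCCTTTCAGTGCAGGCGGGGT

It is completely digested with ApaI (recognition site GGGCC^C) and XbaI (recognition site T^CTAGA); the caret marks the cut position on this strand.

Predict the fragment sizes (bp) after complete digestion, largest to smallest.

ApaI sites (GGGCCC) start at positions 7, 79, 94.
ApaI cuts after base 5 of each site (before the last base), so after positions 11, 83, 98.
XbaI sites (TCTAGA) start at positions 57, 107.
XbaI cuts after the first base of each site, so after positions 57, 107.
Combined cut positions: 11, 57, 83, 98, 107.
Circular molecule, 5 cuts → 5 fragments:
  12–57 → 46 bp
  58–83 → 26 bp
  84–98 → 15 bp
  99–107 → 9 bp
  108–148 then 1–11 → 41 + 11 = 52 bp
Sorted largest to smallest: 52, 46, 26, 15, 9 bp.

52, 46, 26, 15, 9 bp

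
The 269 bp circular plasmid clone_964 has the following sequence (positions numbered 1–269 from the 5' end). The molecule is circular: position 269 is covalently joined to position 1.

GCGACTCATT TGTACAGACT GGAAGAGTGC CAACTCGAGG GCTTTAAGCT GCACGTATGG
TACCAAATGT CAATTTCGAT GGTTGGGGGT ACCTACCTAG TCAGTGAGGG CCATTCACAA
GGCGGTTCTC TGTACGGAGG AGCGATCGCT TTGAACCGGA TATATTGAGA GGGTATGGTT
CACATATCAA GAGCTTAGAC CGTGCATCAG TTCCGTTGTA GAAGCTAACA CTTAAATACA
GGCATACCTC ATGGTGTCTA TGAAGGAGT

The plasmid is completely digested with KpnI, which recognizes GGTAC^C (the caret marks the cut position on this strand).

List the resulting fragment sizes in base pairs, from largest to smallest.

KpnI sites (GGTACC) start at positions 59, 88.
KpnI cuts after base 5 of each site (before the last base), so after positions 63, 92.
Circular molecule, 2 cuts → 2 fragments:
  64–92 → 29 bp
  93–269 then 1–63 → 177 + 63 = 240 bp
Sorted largest to smallest: 240, 29 bp.

240, 29 bp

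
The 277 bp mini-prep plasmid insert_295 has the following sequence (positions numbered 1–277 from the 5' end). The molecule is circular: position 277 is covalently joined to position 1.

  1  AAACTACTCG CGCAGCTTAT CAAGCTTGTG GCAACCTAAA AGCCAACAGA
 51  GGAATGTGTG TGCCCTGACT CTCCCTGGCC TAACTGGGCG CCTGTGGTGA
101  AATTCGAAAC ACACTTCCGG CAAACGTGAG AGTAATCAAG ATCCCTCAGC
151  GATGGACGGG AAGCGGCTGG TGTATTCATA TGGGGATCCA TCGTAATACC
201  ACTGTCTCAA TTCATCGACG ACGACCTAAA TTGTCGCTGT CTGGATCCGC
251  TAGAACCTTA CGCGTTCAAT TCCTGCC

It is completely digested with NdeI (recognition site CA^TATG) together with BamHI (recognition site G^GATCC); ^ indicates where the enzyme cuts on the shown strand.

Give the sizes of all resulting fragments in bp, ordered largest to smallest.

212, 59, 6 bp

The NdeI site (CATATG) starts at position 177.
NdeI cuts after base 2 of each site, so after position 178.
BamHI sites (GGATCC) start at positions 184, 243.
BamHI cuts after the first base of each site, so after positions 184, 243.
Combined cut positions: 178, 184, 243.
Circular molecule, 3 cuts → 3 fragments:
  179–184 → 6 bp
  185–243 → 59 bp
  244–277 then 1–178 → 34 + 178 = 212 bp
Sorted largest to smallest: 212, 59, 6 bp.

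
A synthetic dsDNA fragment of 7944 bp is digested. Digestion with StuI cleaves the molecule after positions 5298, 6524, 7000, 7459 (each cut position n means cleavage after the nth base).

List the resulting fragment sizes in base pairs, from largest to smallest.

5298, 1226, 485, 476, 459 bp

Linear molecule, 4 cuts → 5 fragments:
  5298 − 0 = 5298 bp
  6524 − 5298 = 1226 bp
  7000 − 6524 = 476 bp
  7459 − 7000 = 459 bp
  7944 − 7459 = 485 bp
Sorted largest to smallest: 5298, 1226, 485, 476, 459 bp.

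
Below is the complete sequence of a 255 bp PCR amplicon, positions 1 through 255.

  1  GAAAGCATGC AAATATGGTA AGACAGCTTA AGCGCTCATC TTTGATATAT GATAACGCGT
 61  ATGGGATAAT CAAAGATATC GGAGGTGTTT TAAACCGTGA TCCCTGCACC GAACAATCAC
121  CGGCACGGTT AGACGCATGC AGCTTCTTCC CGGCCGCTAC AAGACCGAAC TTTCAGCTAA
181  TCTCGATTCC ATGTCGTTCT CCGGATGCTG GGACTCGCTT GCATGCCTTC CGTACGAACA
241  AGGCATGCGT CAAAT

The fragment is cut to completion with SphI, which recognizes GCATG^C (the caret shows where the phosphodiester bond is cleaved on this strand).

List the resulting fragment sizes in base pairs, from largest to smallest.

130, 86, 22, 9, 8 bp

SphI sites (GCATGC) start at positions 5, 135, 221, 243.
SphI cuts after base 5 of each site (before the last base), so after positions 9, 139, 225, 247.
Linear molecule, 4 cuts → 5 fragments:
  1–9 → 9 bp
  10–139 → 130 bp
  140–225 → 86 bp
  226–247 → 22 bp
  248–255 → 8 bp
Sorted largest to smallest: 130, 86, 22, 9, 8 bp.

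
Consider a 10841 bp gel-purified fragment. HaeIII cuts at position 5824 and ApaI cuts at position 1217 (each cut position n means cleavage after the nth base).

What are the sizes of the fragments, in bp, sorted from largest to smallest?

5017, 4607, 1217 bp

Combined cut positions (sorted): 1217, 5824.
Linear molecule, 2 cuts → 3 fragments:
  1217 − 0 = 1217 bp
  5824 − 1217 = 4607 bp
  10841 − 5824 = 5017 bp
Sorted largest to smallest: 5017, 4607, 1217 bp.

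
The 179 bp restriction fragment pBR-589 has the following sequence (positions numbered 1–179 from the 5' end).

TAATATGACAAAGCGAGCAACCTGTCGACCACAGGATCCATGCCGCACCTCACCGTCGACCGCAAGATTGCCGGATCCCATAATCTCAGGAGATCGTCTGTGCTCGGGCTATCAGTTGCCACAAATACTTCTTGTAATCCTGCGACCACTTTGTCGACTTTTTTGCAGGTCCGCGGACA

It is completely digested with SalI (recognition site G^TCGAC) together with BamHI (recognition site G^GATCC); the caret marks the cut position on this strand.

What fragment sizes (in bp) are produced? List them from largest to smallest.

SalI sites (GTCGAC) start at positions 24, 55, 153.
SalI cuts after the first base of each site, so after positions 24, 55, 153.
BamHI sites (GGATCC) start at positions 34, 73.
BamHI cuts after the first base of each site, so after positions 34, 73.
Combined cut positions: 24, 34, 55, 73, 153.
Linear molecule, 5 cuts → 6 fragments:
  1–24 → 24 bp
  25–34 → 10 bp
  35–55 → 21 bp
  56–73 → 18 bp
  74–153 → 80 bp
  154–179 → 26 bp
Sorted largest to smallest: 80, 26, 24, 21, 18, 10 bp.

80, 26, 24, 21, 18, 10 bp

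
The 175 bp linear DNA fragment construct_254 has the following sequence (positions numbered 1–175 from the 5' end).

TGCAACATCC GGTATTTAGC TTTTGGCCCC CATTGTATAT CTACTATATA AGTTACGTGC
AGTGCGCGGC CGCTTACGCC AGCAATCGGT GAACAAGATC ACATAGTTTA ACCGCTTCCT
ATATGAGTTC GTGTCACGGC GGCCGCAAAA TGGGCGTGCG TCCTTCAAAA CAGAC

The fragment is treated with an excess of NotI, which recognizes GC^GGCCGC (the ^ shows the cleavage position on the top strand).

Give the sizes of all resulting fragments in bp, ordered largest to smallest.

NotI sites (GCGGCCGC) start at positions 66, 139.
NotI cuts after base 2 of each site, so after positions 67, 140.
Linear molecule, 2 cuts → 3 fragments:
  1–67 → 67 bp
  68–140 → 73 bp
  141–175 → 35 bp
Sorted largest to smallest: 73, 67, 35 bp.

73, 67, 35 bp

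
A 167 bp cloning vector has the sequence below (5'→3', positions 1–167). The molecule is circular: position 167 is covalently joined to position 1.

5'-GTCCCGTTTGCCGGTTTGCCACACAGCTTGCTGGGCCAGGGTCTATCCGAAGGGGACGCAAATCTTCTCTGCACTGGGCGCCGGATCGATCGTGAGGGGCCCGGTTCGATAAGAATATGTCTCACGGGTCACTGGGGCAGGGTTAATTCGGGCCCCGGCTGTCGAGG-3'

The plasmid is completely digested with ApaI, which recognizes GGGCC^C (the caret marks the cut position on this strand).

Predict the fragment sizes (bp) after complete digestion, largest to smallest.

ApaI sites (GGGCCC) start at positions 97, 150.
ApaI cuts after base 5 of each site (before the last base), so after positions 101, 154.
Circular molecule, 2 cuts → 2 fragments:
  102–154 → 53 bp
  155–167 then 1–101 → 13 + 101 = 114 bp
Sorted largest to smallest: 114, 53 bp.

114, 53 bp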